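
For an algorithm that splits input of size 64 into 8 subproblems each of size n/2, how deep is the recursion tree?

For divide and conquer with division factor 2:

Problem sizes at each level:
Level 0: 64
Level 1: 32
Level 2: 16
Level 3: 8
Level 4: 4
Level 5: 2
Level 6: 1

The root is level 0 and the size-1 base case is level 6 (the tree spans levels 0 through 6, i.e. 7 levels counting the root), so the depth is the number of divisions: log_2(64) = 6

The recursion tree depth is log_2(64) = 6. At each level, the problem size is divided by 2, so it takes 6 divisions to reduce to a base case of size 1. The algorithm makes 8 recursive calls at each level.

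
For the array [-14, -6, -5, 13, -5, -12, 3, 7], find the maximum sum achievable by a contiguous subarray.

Using Kadane's algorithm on [-14, -6, -5, 13, -5, -12, 3, 7]:

Scanning through the array:
Position 1 (value -6): max_ending_here = -6, max_so_far = -6
Position 2 (value -5): max_ending_here = -5, max_so_far = -5
Position 3 (value 13): max_ending_here = 13, max_so_far = 13
Position 4 (value -5): max_ending_here = 8, max_so_far = 13
Position 5 (value -12): max_ending_here = -4, max_so_far = 13
Position 6 (value 3): max_ending_here = 3, max_so_far = 13
Position 7 (value 7): max_ending_here = 10, max_so_far = 13

Maximum subarray: [13]
Maximum sum: 13

The maximum subarray is [13] with sum 13. This subarray runs from index 3 to index 3.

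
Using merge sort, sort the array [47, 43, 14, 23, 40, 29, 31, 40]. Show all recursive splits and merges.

Merge sort trace:

Split: [47, 43, 14, 23, 40, 29, 31, 40] -> [47, 43, 14, 23] and [40, 29, 31, 40]
  Split: [47, 43, 14, 23] -> [47, 43] and [14, 23]
    Split: [47, 43] -> [47] and [43]
    Merge: [47] + [43] -> [43, 47]
    Split: [14, 23] -> [14] and [23]
    Merge: [14] + [23] -> [14, 23]
  Merge: [43, 47] + [14, 23] -> [14, 23, 43, 47]
  Split: [40, 29, 31, 40] -> [40, 29] and [31, 40]
    Split: [40, 29] -> [40] and [29]
    Merge: [40] + [29] -> [29, 40]
    Split: [31, 40] -> [31] and [40]
    Merge: [31] + [40] -> [31, 40]
  Merge: [29, 40] + [31, 40] -> [29, 31, 40, 40]
Merge: [14, 23, 43, 47] + [29, 31, 40, 40] -> [14, 23, 29, 31, 40, 40, 43, 47]

Final sorted array: [14, 23, 29, 31, 40, 40, 43, 47]

The merge sort proceeds by recursively splitting the array and merging sorted halves.
After all merges, the sorted array is [14, 23, 29, 31, 40, 40, 43, 47].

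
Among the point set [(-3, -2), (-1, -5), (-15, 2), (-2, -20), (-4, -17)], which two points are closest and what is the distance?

Computing all pairwise distances among 5 points:

d((-3, -2), (-1, -5)) = 3.6056 <-- minimum
d((-3, -2), (-15, 2)) = 12.6491
d((-3, -2), (-2, -20)) = 18.0278
d((-3, -2), (-4, -17)) = 15.0333
d((-1, -5), (-15, 2)) = 15.6525
d((-1, -5), (-2, -20)) = 15.0333
d((-1, -5), (-4, -17)) = 12.3693
d((-15, 2), (-2, -20)) = 25.5539
d((-15, 2), (-4, -17)) = 21.9545
d((-2, -20), (-4, -17)) = 3.6056 <-- minimum

Minimum distance: 3.6056 (tie among 2 pairs: (-3, -2) and (-1, -5); (-2, -20) and (-4, -17))

The minimum Euclidean distance is 3.6056. There is a tie: 2 pairs achieve this minimum — (-3, -2) and (-1, -5); (-2, -20) and (-4, -17). Any of these is a valid closest pair. For 5 points, brute-force pairwise comparison is shown above. For large n, the divide-and-conquer algorithm (sort by x, recurse on halves, check the dividing strip) achieves O(n log n).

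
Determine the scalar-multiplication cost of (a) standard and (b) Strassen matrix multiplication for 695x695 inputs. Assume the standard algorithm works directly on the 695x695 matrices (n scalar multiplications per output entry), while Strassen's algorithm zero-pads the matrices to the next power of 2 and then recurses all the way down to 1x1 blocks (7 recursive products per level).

Matrix multiplication for 695x695 matrices:

Strassen's algorithm requires power-of-2 dimensions. Pad 695x695 to 1024x1024 (next power of 2).

Standard algorithm: 695^3 = 335702375 multiplications
Strassen's algorithm: 7^(log2(1024)) = 7^10 = 282475249 multiplications
Savings: 335702375 - 282475249 = 53227126 multiplications

Standard: 335702375 multiplications (695^3). Strassen: 282475249 multiplications (7^10, after padding to 1024x1024). Strassen reduces 8 recursive multiplications to 7 at each level.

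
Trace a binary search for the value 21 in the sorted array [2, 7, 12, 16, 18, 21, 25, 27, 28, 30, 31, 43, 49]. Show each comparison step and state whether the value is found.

Binary search for 21 in [2, 7, 12, 16, 18, 21, 25, 27, 28, 30, 31, 43, 49]:

lo=0, hi=12, mid=6, arr[mid]=25 -> 25 > 21, search left half
lo=0, hi=5, mid=2, arr[mid]=12 -> 12 < 21, search right half
lo=3, hi=5, mid=4, arr[mid]=18 -> 18 < 21, search right half
lo=5, hi=5, mid=5, arr[mid]=21 -> Found target at index 5!

Binary search finds 21 at index 5 after 4 comparisons. The search repeatedly halves the search space by comparing with the middle element.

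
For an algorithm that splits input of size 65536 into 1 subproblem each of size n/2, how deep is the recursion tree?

For divide and conquer with division factor 2:

Problem sizes at each level:
Level 0: 65536
Level 1: 32768
Level 2: 16384
Level 3: 8192
Level 4: 4096
Level 5: 2048
Level 6: 1024
Level 7: 512
Level 8: 256
Level 9: 128
Level 10: 64
Level 11: 32
Level 12: 16
Level 13: 8
Level 14: 4
Level 15: 2
Level 16: 1

The root is level 0 and the size-1 base case is level 16 (the tree spans levels 0 through 16, i.e. 17 levels counting the root), so the depth is the number of divisions: log_2(65536) = 16

The recursion tree depth is log_2(65536) = 16. At each level, the problem size is divided by 2, so it takes 16 divisions to reduce to a base case of size 1. The algorithm makes 1 recursive call at each level.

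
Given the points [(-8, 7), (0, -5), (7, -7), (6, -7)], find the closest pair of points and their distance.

Computing all pairwise distances among 4 points:

d((-8, 7), (0, -5)) = 14.4222
d((-8, 7), (7, -7)) = 20.5183
d((-8, 7), (6, -7)) = 19.799
d((0, -5), (7, -7)) = 7.2801
d((0, -5), (6, -7)) = 6.3246
d((7, -7), (6, -7)) = 1.0 <-- minimum

Closest pair: (7, -7) and (6, -7) with distance 1.0

The closest pair is (7, -7) and (6, -7) with Euclidean distance 1.0. For 4 points, brute-force pairwise comparison is shown above. For large n, the divide-and-conquer algorithm (sort by x, recurse on halves, check the dividing strip) achieves O(n log n).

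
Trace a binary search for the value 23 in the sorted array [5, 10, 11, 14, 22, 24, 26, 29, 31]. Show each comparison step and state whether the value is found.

Binary search for 23 in [5, 10, 11, 14, 22, 24, 26, 29, 31]:

lo=0, hi=8, mid=4, arr[mid]=22 -> 22 < 23, search right half
lo=5, hi=8, mid=6, arr[mid]=26 -> 26 > 23, search left half
lo=5, hi=5, mid=5, arr[mid]=24 -> 24 > 23, search left half
lo=5 > hi=4, target 23 not found

Binary search determines that 23 is not in the array after 3 comparisons. The search space was exhausted without finding the target.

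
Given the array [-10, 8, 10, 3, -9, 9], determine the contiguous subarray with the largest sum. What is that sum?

Using Kadane's algorithm on [-10, 8, 10, 3, -9, 9]:

Scanning through the array:
Position 1 (value 8): max_ending_here = 8, max_so_far = 8
Position 2 (value 10): max_ending_here = 18, max_so_far = 18
Position 3 (value 3): max_ending_here = 21, max_so_far = 21
Position 4 (value -9): max_ending_here = 12, max_so_far = 21
Position 5 (value 9): max_ending_here = 21, max_so_far = 21

Maximum subarray: [8, 10, 3]
Maximum sum: 21

The maximum subarray is [8, 10, 3] with sum 21. This subarray runs from index 1 to index 3.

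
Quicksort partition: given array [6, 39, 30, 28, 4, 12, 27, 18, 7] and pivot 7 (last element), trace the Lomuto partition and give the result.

Lomuto partition with pivot = 7:

Initial array: [6, 39, 30, 28, 4, 12, 27, 18, 7]

arr[0]=6 <= 7: swap with position 0, array becomes [6, 39, 30, 28, 4, 12, 27, 18, 7]
arr[1]=39 > 7: no swap
arr[2]=30 > 7: no swap
arr[3]=28 > 7: no swap
arr[4]=4 <= 7: swap with position 1, array becomes [6, 4, 30, 28, 39, 12, 27, 18, 7]
arr[5]=12 > 7: no swap
arr[6]=27 > 7: no swap
arr[7]=18 > 7: no swap

Place pivot at position 2: [6, 4, 7, 28, 39, 12, 27, 18, 30]
Pivot position: 2

After partitioning with pivot 7, the array becomes [6, 4, 7, 28, 39, 12, 27, 18, 30]. The pivot is placed at index 2. All elements to the left of the pivot are <= 7, and all elements to the right are > 7.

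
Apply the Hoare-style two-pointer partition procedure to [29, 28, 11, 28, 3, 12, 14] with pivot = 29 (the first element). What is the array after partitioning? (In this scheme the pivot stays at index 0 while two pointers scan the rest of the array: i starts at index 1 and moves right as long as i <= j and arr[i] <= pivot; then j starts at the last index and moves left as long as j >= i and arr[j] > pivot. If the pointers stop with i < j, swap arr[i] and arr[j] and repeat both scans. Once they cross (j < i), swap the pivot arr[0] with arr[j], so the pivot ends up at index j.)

Hoare-style two-pointer partition with pivot = 29:

Initial array: [29, 28, 11, 28, 3, 12, 14]

Pointers start at i = 1, j = 6.
i ends at 7, j ends at 6: the pointers have crossed (j < i), so scanning stops.

Swap pivot arr[0] with arr[6] to place pivot at position 6: [14, 28, 11, 28, 3, 12, 29]
Pivot position: 6

After partitioning with pivot 29, the array becomes [14, 28, 11, 28, 3, 12, 29]. The pivot is placed at index 6. All elements to the left of the pivot are <= 29, and all elements to the right are > 29.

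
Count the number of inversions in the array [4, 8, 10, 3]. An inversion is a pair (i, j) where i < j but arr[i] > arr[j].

Finding inversions in [4, 8, 10, 3]:

(0, 3): arr[0]=4 > arr[3]=3
(1, 3): arr[1]=8 > arr[3]=3
(2, 3): arr[2]=10 > arr[3]=3

Total inversions: 3

The array has 3 inversion(s): (0,3), (1,3), (2,3). Each pair (i,j) satisfies i < j and arr[i] > arr[j].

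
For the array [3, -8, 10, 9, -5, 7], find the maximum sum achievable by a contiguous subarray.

Using Kadane's algorithm on [3, -8, 10, 9, -5, 7]:

Scanning through the array:
Position 1 (value -8): max_ending_here = -5, max_so_far = 3
Position 2 (value 10): max_ending_here = 10, max_so_far = 10
Position 3 (value 9): max_ending_here = 19, max_so_far = 19
Position 4 (value -5): max_ending_here = 14, max_so_far = 19
Position 5 (value 7): max_ending_here = 21, max_so_far = 21

Maximum subarray: [10, 9, -5, 7]
Maximum sum: 21

The maximum subarray is [10, 9, -5, 7] with sum 21. This subarray runs from index 2 to index 5.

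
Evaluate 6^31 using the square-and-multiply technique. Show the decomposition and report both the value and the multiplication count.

Computing 6^31 by squaring (build up from 6^1; each line after the first costs one multiplication):

6^1 = 6
6^2 = (6^1)^2 = 6^2 = 36
6^3 = 6 * 6^2 = 6 * 36 = 216
6^6 = (6^3)^2 = 216^2 = 46656
6^7 = 6 * 6^6 = 6 * 46656 = 279936
6^14 = (6^7)^2 = 279936^2 = 78364164096
6^15 = 6 * 6^14 = 6 * 78364164096 = 470184984576
6^30 = (6^15)^2 = 470184984576^2 = 221073919720733357899776
6^31 = 6 * 6^30 = 6 * 221073919720733357899776 = 1326443518324400147398656

Result: 1326443518324400147398656
Multiplications needed: 8 (8 lines after 6^1)

6^31 = 1326443518324400147398656. Using exponentiation by squaring, this requires 8 multiplications. The key idea: if the exponent is even, square the half-power; if odd, multiply by the base once.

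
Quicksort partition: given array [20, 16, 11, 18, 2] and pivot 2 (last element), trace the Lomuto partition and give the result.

Lomuto partition with pivot = 2:

Initial array: [20, 16, 11, 18, 2]

arr[0]=20 > 2: no swap
arr[1]=16 > 2: no swap
arr[2]=11 > 2: no swap
arr[3]=18 > 2: no swap

Place pivot at position 0: [2, 16, 11, 18, 20]
Pivot position: 0

After partitioning with pivot 2, the array becomes [2, 16, 11, 18, 20]. The pivot is placed at index 0. All elements to the left of the pivot are <= 2, and all elements to the right are > 2.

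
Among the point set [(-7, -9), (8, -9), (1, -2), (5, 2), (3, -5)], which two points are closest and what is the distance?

Computing all pairwise distances among 5 points:

d((-7, -9), (8, -9)) = 15.0
d((-7, -9), (1, -2)) = 10.6301
d((-7, -9), (5, 2)) = 16.2788
d((-7, -9), (3, -5)) = 10.7703
d((8, -9), (1, -2)) = 9.8995
d((8, -9), (5, 2)) = 11.4018
d((8, -9), (3, -5)) = 6.4031
d((1, -2), (5, 2)) = 5.6569
d((1, -2), (3, -5)) = 3.6056 <-- minimum
d((5, 2), (3, -5)) = 7.2801

Closest pair: (1, -2) and (3, -5) with distance 3.6056

The closest pair is (1, -2) and (3, -5) with Euclidean distance 3.6056. For 5 points, brute-force pairwise comparison is shown above. For large n, the divide-and-conquer algorithm (sort by x, recurse on halves, check the dividing strip) achieves O(n log n).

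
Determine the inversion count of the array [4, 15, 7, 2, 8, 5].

Finding inversions in [4, 15, 7, 2, 8, 5]:

(0, 3): arr[0]=4 > arr[3]=2
(1, 2): arr[1]=15 > arr[2]=7
(1, 3): arr[1]=15 > arr[3]=2
(1, 4): arr[1]=15 > arr[4]=8
(1, 5): arr[1]=15 > arr[5]=5
(2, 3): arr[2]=7 > arr[3]=2
(2, 5): arr[2]=7 > arr[5]=5
(4, 5): arr[4]=8 > arr[5]=5

Total inversions: 8

The array has 8 inversion(s): (0,3), (1,2), (1,3), (1,4), (1,5), (2,3), (2,5), (4,5). Each pair (i,j) satisfies i < j and arr[i] > arr[j].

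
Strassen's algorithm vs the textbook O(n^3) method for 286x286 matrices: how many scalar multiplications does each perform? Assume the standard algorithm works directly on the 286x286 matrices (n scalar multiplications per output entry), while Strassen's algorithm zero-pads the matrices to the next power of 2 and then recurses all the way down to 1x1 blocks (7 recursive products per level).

Matrix multiplication for 286x286 matrices:

Strassen's algorithm requires power-of-2 dimensions. Pad 286x286 to 512x512 (next power of 2).

Standard algorithm: 286^3 = 23393656 multiplications
Strassen's algorithm: 7^(log2(512)) = 7^9 = 40353607 multiplications
Difference: 23393656 - 40353607 = -16959951 (Strassen uses MORE here due to padding overhead — for small or just-over-power-of-2 n, padding can outweigh the per-level savings)

Standard: 23393656 multiplications (286^3). Strassen: 40353607 multiplications (7^9, after padding to 512x512). Strassen reduces 8 recursive multiplications to 7 at each level.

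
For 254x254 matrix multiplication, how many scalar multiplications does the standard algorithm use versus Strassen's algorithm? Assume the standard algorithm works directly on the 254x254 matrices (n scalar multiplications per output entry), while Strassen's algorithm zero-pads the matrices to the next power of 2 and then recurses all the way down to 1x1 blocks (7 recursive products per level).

Matrix multiplication for 254x254 matrices:

Strassen's algorithm requires power-of-2 dimensions. Pad 254x254 to 256x256 (next power of 2).

Standard algorithm: 254^3 = 16387064 multiplications
Strassen's algorithm: 7^(log2(256)) = 7^8 = 5764801 multiplications
Savings: 16387064 - 5764801 = 10622263 multiplications

Standard: 16387064 multiplications (254^3). Strassen: 5764801 multiplications (7^8, after padding to 256x256). Strassen reduces 8 recursive multiplications to 7 at each level.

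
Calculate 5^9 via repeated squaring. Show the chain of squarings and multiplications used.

Computing 5^9 by squaring (build up from 5^1; each line after the first costs one multiplication):

5^1 = 5
5^2 = (5^1)^2 = 5^2 = 25
5^4 = (5^2)^2 = 25^2 = 625
5^8 = (5^4)^2 = 625^2 = 390625
5^9 = 5 * 5^8 = 5 * 390625 = 1953125

Result: 1953125
Multiplications needed: 4 (4 lines after 5^1)

5^9 = 1953125. Using exponentiation by squaring, this requires 4 multiplications. The key idea: if the exponent is even, square the half-power; if odd, multiply by the base once.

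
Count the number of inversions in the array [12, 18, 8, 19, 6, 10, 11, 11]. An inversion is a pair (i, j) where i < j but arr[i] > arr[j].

Finding inversions in [12, 18, 8, 19, 6, 10, 11, 11]:

(0, 2): arr[0]=12 > arr[2]=8
(0, 4): arr[0]=12 > arr[4]=6
(0, 5): arr[0]=12 > arr[5]=10
(0, 6): arr[0]=12 > arr[6]=11
(0, 7): arr[0]=12 > arr[7]=11
(1, 2): arr[1]=18 > arr[2]=8
(1, 4): arr[1]=18 > arr[4]=6
(1, 5): arr[1]=18 > arr[5]=10
(1, 6): arr[1]=18 > arr[6]=11
(1, 7): arr[1]=18 > arr[7]=11
(2, 4): arr[2]=8 > arr[4]=6
(3, 4): arr[3]=19 > arr[4]=6
(3, 5): arr[3]=19 > arr[5]=10
(3, 6): arr[3]=19 > arr[6]=11
(3, 7): arr[3]=19 > arr[7]=11

Total inversions: 15

The array has 15 inversion(s): (0,2), (0,4), (0,5), (0,6), (0,7), (1,2), (1,4), (1,5), (1,6), (1,7), (2,4), (3,4), (3,5), (3,6), (3,7). Each pair (i,j) satisfies i < j and arr[i] > arr[j].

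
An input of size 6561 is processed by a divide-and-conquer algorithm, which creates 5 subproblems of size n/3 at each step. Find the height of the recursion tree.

For divide and conquer with division factor 3:

Problem sizes at each level:
Level 0: 6561
Level 1: 2187
Level 2: 729
Level 3: 243
Level 4: 81
Level 5: 27
Level 6: 9
Level 7: 3
Level 8: 1

The root is level 0 and the size-1 base case is level 8 (the tree spans levels 0 through 8, i.e. 9 levels counting the root), so the depth is the number of divisions: log_3(6561) = 8

The recursion tree depth is log_3(6561) = 8. At each level, the problem size is divided by 3, so it takes 8 divisions to reduce to a base case of size 1. The algorithm makes 5 recursive calls at each level.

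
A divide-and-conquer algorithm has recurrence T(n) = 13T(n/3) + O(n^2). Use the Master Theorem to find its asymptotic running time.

Master Theorem for T(n) = 13T(n/3) + O(n^2):

a = 13, b = 3, c = 2
log_b(a) = log_3(13) = 2.3347

Case 1: c = 2 < log_3(13) = 2.3347
T(n) = O(n^(log_3 13))

For T(n) = 13T(n/3) + O(n^2): log_3(13) = 2.3347. This is Case 1 of the Master Theorem (c < log_b(a), work dominated by leaves), giving O(n^(log_3 13)).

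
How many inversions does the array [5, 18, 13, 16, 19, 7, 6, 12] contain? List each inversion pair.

Finding inversions in [5, 18, 13, 16, 19, 7, 6, 12]:

(1, 2): arr[1]=18 > arr[2]=13
(1, 3): arr[1]=18 > arr[3]=16
(1, 5): arr[1]=18 > arr[5]=7
(1, 6): arr[1]=18 > arr[6]=6
(1, 7): arr[1]=18 > arr[7]=12
(2, 5): arr[2]=13 > arr[5]=7
(2, 6): arr[2]=13 > arr[6]=6
(2, 7): arr[2]=13 > arr[7]=12
(3, 5): arr[3]=16 > arr[5]=7
(3, 6): arr[3]=16 > arr[6]=6
(3, 7): arr[3]=16 > arr[7]=12
(4, 5): arr[4]=19 > arr[5]=7
(4, 6): arr[4]=19 > arr[6]=6
(4, 7): arr[4]=19 > arr[7]=12
(5, 6): arr[5]=7 > arr[6]=6

Total inversions: 15

The array has 15 inversion(s): (1,2), (1,3), (1,5), (1,6), (1,7), (2,5), (2,6), (2,7), (3,5), (3,6), (3,7), (4,5), (4,6), (4,7), (5,6). Each pair (i,j) satisfies i < j and arr[i] > arr[j].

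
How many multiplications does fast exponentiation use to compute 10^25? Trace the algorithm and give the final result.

Computing 10^25 by squaring (build up from 10^1; each line after the first costs one multiplication):

10^1 = 10
10^2 = (10^1)^2 = 10^2 = 100
10^3 = 10 * 10^2 = 10 * 100 = 1000
10^6 = (10^3)^2 = 1000^2 = 1000000
10^12 = (10^6)^2 = 1000000^2 = 1000000000000
10^24 = (10^12)^2 = 1000000000000^2 = 1000000000000000000000000
10^25 = 10 * 10^24 = 10 * 1000000000000000000000000 = 10000000000000000000000000

Result: 10000000000000000000000000
Multiplications needed: 6 (6 lines after 10^1)

10^25 = 10000000000000000000000000. Using exponentiation by squaring, this requires 6 multiplications. The key idea: if the exponent is even, square the half-power; if odd, multiply by the base once.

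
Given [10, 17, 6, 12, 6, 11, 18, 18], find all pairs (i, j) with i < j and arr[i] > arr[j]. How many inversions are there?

Finding inversions in [10, 17, 6, 12, 6, 11, 18, 18]:

(0, 2): arr[0]=10 > arr[2]=6
(0, 4): arr[0]=10 > arr[4]=6
(1, 2): arr[1]=17 > arr[2]=6
(1, 3): arr[1]=17 > arr[3]=12
(1, 4): arr[1]=17 > arr[4]=6
(1, 5): arr[1]=17 > arr[5]=11
(3, 4): arr[3]=12 > arr[4]=6
(3, 5): arr[3]=12 > arr[5]=11

Total inversions: 8

The array has 8 inversion(s): (0,2), (0,4), (1,2), (1,3), (1,4), (1,5), (3,4), (3,5). Each pair (i,j) satisfies i < j and arr[i] > arr[j].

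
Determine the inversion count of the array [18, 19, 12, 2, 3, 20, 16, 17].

Finding inversions in [18, 19, 12, 2, 3, 20, 16, 17]:

(0, 2): arr[0]=18 > arr[2]=12
(0, 3): arr[0]=18 > arr[3]=2
(0, 4): arr[0]=18 > arr[4]=3
(0, 6): arr[0]=18 > arr[6]=16
(0, 7): arr[0]=18 > arr[7]=17
(1, 2): arr[1]=19 > arr[2]=12
(1, 3): arr[1]=19 > arr[3]=2
(1, 4): arr[1]=19 > arr[4]=3
(1, 6): arr[1]=19 > arr[6]=16
(1, 7): arr[1]=19 > arr[7]=17
(2, 3): arr[2]=12 > arr[3]=2
(2, 4): arr[2]=12 > arr[4]=3
(5, 6): arr[5]=20 > arr[6]=16
(5, 7): arr[5]=20 > arr[7]=17

Total inversions: 14

The array has 14 inversion(s): (0,2), (0,3), (0,4), (0,6), (0,7), (1,2), (1,3), (1,4), (1,6), (1,7), (2,3), (2,4), (5,6), (5,7). Each pair (i,j) satisfies i < j and arr[i] > arr[j].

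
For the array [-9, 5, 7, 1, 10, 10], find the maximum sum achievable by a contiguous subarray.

Using Kadane's algorithm on [-9, 5, 7, 1, 10, 10]:

Scanning through the array:
Position 1 (value 5): max_ending_here = 5, max_so_far = 5
Position 2 (value 7): max_ending_here = 12, max_so_far = 12
Position 3 (value 1): max_ending_here = 13, max_so_far = 13
Position 4 (value 10): max_ending_here = 23, max_so_far = 23
Position 5 (value 10): max_ending_here = 33, max_so_far = 33

Maximum subarray: [5, 7, 1, 10, 10]
Maximum sum: 33

The maximum subarray is [5, 7, 1, 10, 10] with sum 33. This subarray runs from index 1 to index 5.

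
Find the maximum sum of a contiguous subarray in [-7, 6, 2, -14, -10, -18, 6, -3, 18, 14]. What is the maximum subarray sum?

Using Kadane's algorithm on [-7, 6, 2, -14, -10, -18, 6, -3, 18, 14]:

Scanning through the array:
Position 1 (value 6): max_ending_here = 6, max_so_far = 6
Position 2 (value 2): max_ending_here = 8, max_so_far = 8
Position 3 (value -14): max_ending_here = -6, max_so_far = 8
Position 4 (value -10): max_ending_here = -10, max_so_far = 8
Position 5 (value -18): max_ending_here = -18, max_so_far = 8
Position 6 (value 6): max_ending_here = 6, max_so_far = 8
Position 7 (value -3): max_ending_here = 3, max_so_far = 8
Position 8 (value 18): max_ending_here = 21, max_so_far = 21
Position 9 (value 14): max_ending_here = 35, max_so_far = 35

Maximum subarray: [6, -3, 18, 14]
Maximum sum: 35

The maximum subarray is [6, -3, 18, 14] with sum 35. This subarray runs from index 6 to index 9.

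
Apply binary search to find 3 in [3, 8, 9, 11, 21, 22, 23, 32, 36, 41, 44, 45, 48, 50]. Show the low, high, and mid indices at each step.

Binary search for 3 in [3, 8, 9, 11, 21, 22, 23, 32, 36, 41, 44, 45, 48, 50]:

lo=0, hi=13, mid=6, arr[mid]=23 -> 23 > 3, search left half
lo=0, hi=5, mid=2, arr[mid]=9 -> 9 > 3, search left half
lo=0, hi=1, mid=0, arr[mid]=3 -> Found target at index 0!

Binary search finds 3 at index 0 after 3 comparisons. The search repeatedly halves the search space by comparing with the middle element.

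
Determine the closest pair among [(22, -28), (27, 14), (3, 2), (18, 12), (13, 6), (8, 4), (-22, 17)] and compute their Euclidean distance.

Computing all pairwise distances among 7 points:

d((22, -28), (27, 14)) = 42.2966
d((22, -28), (3, 2)) = 35.5106
d((22, -28), (18, 12)) = 40.1995
d((22, -28), (13, 6)) = 35.171
d((22, -28), (8, 4)) = 34.9285
d((22, -28), (-22, 17)) = 62.9365
d((27, 14), (3, 2)) = 26.8328
d((27, 14), (18, 12)) = 9.2195
d((27, 14), (13, 6)) = 16.1245
d((27, 14), (8, 4)) = 21.4709
d((27, 14), (-22, 17)) = 49.0918
d((3, 2), (18, 12)) = 18.0278
d((3, 2), (13, 6)) = 10.7703
d((3, 2), (8, 4)) = 5.3852 <-- minimum
d((3, 2), (-22, 17)) = 29.1548
d((18, 12), (13, 6)) = 7.8102
d((18, 12), (8, 4)) = 12.8062
d((18, 12), (-22, 17)) = 40.3113
d((13, 6), (8, 4)) = 5.3852 <-- minimum
d((13, 6), (-22, 17)) = 36.6879
d((8, 4), (-22, 17)) = 32.6956

Minimum distance: 5.3852 (tie among 2 pairs: (3, 2) and (8, 4); (13, 6) and (8, 4))

The minimum Euclidean distance is 5.3852. There is a tie: 2 pairs achieve this minimum — (3, 2) and (8, 4); (13, 6) and (8, 4). Any of these is a valid closest pair. For 7 points, brute-force pairwise comparison is shown above. For large n, the divide-and-conquer algorithm (sort by x, recurse on halves, check the dividing strip) achieves O(n log n).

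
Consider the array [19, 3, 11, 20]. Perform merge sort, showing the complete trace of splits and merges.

Merge sort trace:

Split: [19, 3, 11, 20] -> [19, 3] and [11, 20]
  Split: [19, 3] -> [19] and [3]
  Merge: [19] + [3] -> [3, 19]
  Split: [11, 20] -> [11] and [20]
  Merge: [11] + [20] -> [11, 20]
Merge: [3, 19] + [11, 20] -> [3, 11, 19, 20]

Final sorted array: [3, 11, 19, 20]

The merge sort proceeds by recursively splitting the array and merging sorted halves.
After all merges, the sorted array is [3, 11, 19, 20].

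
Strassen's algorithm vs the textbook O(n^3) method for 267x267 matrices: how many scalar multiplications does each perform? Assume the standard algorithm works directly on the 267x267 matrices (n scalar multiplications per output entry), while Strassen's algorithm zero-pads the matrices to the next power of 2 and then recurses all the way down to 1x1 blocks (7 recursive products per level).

Matrix multiplication for 267x267 matrices:

Strassen's algorithm requires power-of-2 dimensions. Pad 267x267 to 512x512 (next power of 2).

Standard algorithm: 267^3 = 19034163 multiplications
Strassen's algorithm: 7^(log2(512)) = 7^9 = 40353607 multiplications
Difference: 19034163 - 40353607 = -21319444 (Strassen uses MORE here due to padding overhead — for small or just-over-power-of-2 n, padding can outweigh the per-level savings)

Standard: 19034163 multiplications (267^3). Strassen: 40353607 multiplications (7^9, after padding to 512x512). Strassen reduces 8 recursive multiplications to 7 at each level.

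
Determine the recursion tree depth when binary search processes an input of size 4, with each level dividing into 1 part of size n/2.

For divide and conquer with division factor 2:

Problem sizes at each level:
Level 0: 4
Level 1: 2
Level 2: 1

The root is level 0 and the size-1 base case is level 2 (the tree spans levels 0 through 2, i.e. 3 levels counting the root), so the depth is the number of divisions: log_2(4) = 2

The recursion tree depth is log_2(4) = 2. At each level, the problem size is divided by 2, so it takes 2 divisions to reduce to a base case of size 1. The algorithm makes 1 recursive call at each level.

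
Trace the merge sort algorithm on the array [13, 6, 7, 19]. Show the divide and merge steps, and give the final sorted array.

Merge sort trace:

Split: [13, 6, 7, 19] -> [13, 6] and [7, 19]
  Split: [13, 6] -> [13] and [6]
  Merge: [13] + [6] -> [6, 13]
  Split: [7, 19] -> [7] and [19]
  Merge: [7] + [19] -> [7, 19]
Merge: [6, 13] + [7, 19] -> [6, 7, 13, 19]

Final sorted array: [6, 7, 13, 19]

The merge sort proceeds by recursively splitting the array and merging sorted halves.
After all merges, the sorted array is [6, 7, 13, 19].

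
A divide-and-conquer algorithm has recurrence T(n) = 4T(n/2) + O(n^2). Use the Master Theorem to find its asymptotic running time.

Master Theorem for T(n) = 4T(n/2) + O(n^2):

a = 4, b = 2, c = 2
log_b(a) = log_2(4) = 2.0000

Case 2: c = 2 = log_2(4) = 2.0000
T(n) = O(n^2 log n) = O(n^2 log n)

For T(n) = 4T(n/2) + O(n^2): log_2(4) = 2.0000. This is Case 2 of the Master Theorem (c = log_b(a), equal work at all levels), giving O(n^2 log n).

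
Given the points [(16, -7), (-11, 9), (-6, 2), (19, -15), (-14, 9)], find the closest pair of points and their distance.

Computing all pairwise distances among 5 points:

d((16, -7), (-11, 9)) = 31.3847
d((16, -7), (-6, 2)) = 23.7697
d((16, -7), (19, -15)) = 8.544
d((16, -7), (-14, 9)) = 34.0
d((-11, 9), (-6, 2)) = 8.6023
d((-11, 9), (19, -15)) = 38.4187
d((-11, 9), (-14, 9)) = 3.0 <-- minimum
d((-6, 2), (19, -15)) = 30.2324
d((-6, 2), (-14, 9)) = 10.6301
d((19, -15), (-14, 9)) = 40.8044

Closest pair: (-11, 9) and (-14, 9) with distance 3.0

The closest pair is (-11, 9) and (-14, 9) with Euclidean distance 3.0. For 5 points, brute-force pairwise comparison is shown above. For large n, the divide-and-conquer algorithm (sort by x, recurse on halves, check the dividing strip) achieves O(n log n).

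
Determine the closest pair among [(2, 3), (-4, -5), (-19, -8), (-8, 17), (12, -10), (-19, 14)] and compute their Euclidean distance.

Computing all pairwise distances among 6 points:

d((2, 3), (-4, -5)) = 10.0 <-- minimum
d((2, 3), (-19, -8)) = 23.7065
d((2, 3), (-8, 17)) = 17.2047
d((2, 3), (12, -10)) = 16.4012
d((2, 3), (-19, 14)) = 23.7065
d((-4, -5), (-19, -8)) = 15.2971
d((-4, -5), (-8, 17)) = 22.3607
d((-4, -5), (12, -10)) = 16.7631
d((-4, -5), (-19, 14)) = 24.2074
d((-19, -8), (-8, 17)) = 27.313
d((-19, -8), (12, -10)) = 31.0644
d((-19, -8), (-19, 14)) = 22.0
d((-8, 17), (12, -10)) = 33.6006
d((-8, 17), (-19, 14)) = 11.4018
d((12, -10), (-19, 14)) = 39.2046

Closest pair: (2, 3) and (-4, -5) with distance 10.0

The closest pair is (2, 3) and (-4, -5) with Euclidean distance 10.0. For 6 points, brute-force pairwise comparison is shown above. For large n, the divide-and-conquer algorithm (sort by x, recurse on halves, check the dividing strip) achieves O(n log n).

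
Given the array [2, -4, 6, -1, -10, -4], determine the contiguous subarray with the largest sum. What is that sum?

Using Kadane's algorithm on [2, -4, 6, -1, -10, -4]:

Scanning through the array:
Position 1 (value -4): max_ending_here = -2, max_so_far = 2
Position 2 (value 6): max_ending_here = 6, max_so_far = 6
Position 3 (value -1): max_ending_here = 5, max_so_far = 6
Position 4 (value -10): max_ending_here = -5, max_so_far = 6
Position 5 (value -4): max_ending_here = -4, max_so_far = 6

Maximum subarray: [6]
Maximum sum: 6

The maximum subarray is [6] with sum 6. This subarray runs from index 2 to index 2.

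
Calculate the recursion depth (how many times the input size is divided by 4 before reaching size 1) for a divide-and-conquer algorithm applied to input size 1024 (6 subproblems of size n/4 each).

For divide and conquer with division factor 4:

Problem sizes at each level:
Level 0: 1024
Level 1: 256
Level 2: 64
Level 3: 16
Level 4: 4
Level 5: 1

The root is level 0 and the size-1 base case is level 5 (the tree spans levels 0 through 5, i.e. 6 levels counting the root), so the depth is the number of divisions: log_4(1024) = 5

The recursion tree depth is log_4(1024) = 5. At each level, the problem size is divided by 4, so it takes 5 divisions to reduce to a base case of size 1. The algorithm makes 6 recursive calls at each level.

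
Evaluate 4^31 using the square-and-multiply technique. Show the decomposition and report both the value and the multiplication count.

Computing 4^31 by squaring (build up from 4^1; each line after the first costs one multiplication):

4^1 = 4
4^2 = (4^1)^2 = 4^2 = 16
4^3 = 4 * 4^2 = 4 * 16 = 64
4^6 = (4^3)^2 = 64^2 = 4096
4^7 = 4 * 4^6 = 4 * 4096 = 16384
4^14 = (4^7)^2 = 16384^2 = 268435456
4^15 = 4 * 4^14 = 4 * 268435456 = 1073741824
4^30 = (4^15)^2 = 1073741824^2 = 1152921504606846976
4^31 = 4 * 4^30 = 4 * 1152921504606846976 = 4611686018427387904

Result: 4611686018427387904
Multiplications needed: 8 (8 lines after 4^1)

4^31 = 4611686018427387904. Using exponentiation by squaring, this requires 8 multiplications. The key idea: if the exponent is even, square the half-power; if odd, multiply by the base once.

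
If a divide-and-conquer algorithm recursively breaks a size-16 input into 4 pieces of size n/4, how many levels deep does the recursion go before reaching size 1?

For divide and conquer with division factor 4:

Problem sizes at each level:
Level 0: 16
Level 1: 4
Level 2: 1

The root is level 0 and the size-1 base case is level 2 (the tree spans levels 0 through 2, i.e. 3 levels counting the root), so the depth is the number of divisions: log_4(16) = 2

The recursion tree depth is log_4(16) = 2. At each level, the problem size is divided by 4, so it takes 2 divisions to reduce to a base case of size 1. The algorithm makes 4 recursive calls at each level.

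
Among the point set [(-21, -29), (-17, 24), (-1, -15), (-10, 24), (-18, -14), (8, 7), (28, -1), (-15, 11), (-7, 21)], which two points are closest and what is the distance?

Computing all pairwise distances among 9 points:

d((-21, -29), (-17, 24)) = 53.1507
d((-21, -29), (-1, -15)) = 24.4131
d((-21, -29), (-10, 24)) = 54.1295
d((-21, -29), (-18, -14)) = 15.2971
d((-21, -29), (8, 7)) = 46.2277
d((-21, -29), (28, -1)) = 56.4358
d((-21, -29), (-15, 11)) = 40.4475
d((-21, -29), (-7, 21)) = 51.923
d((-17, 24), (-1, -15)) = 42.1545
d((-17, 24), (-10, 24)) = 7.0
d((-17, 24), (-18, -14)) = 38.0132
d((-17, 24), (8, 7)) = 30.2324
d((-17, 24), (28, -1)) = 51.4782
d((-17, 24), (-15, 11)) = 13.1529
d((-17, 24), (-7, 21)) = 10.4403
d((-1, -15), (-10, 24)) = 40.025
d((-1, -15), (-18, -14)) = 17.0294
d((-1, -15), (8, 7)) = 23.7697
d((-1, -15), (28, -1)) = 32.2025
d((-1, -15), (-15, 11)) = 29.5296
d((-1, -15), (-7, 21)) = 36.4966
d((-10, 24), (-18, -14)) = 38.833
d((-10, 24), (8, 7)) = 24.7588
d((-10, 24), (28, -1)) = 45.4863
d((-10, 24), (-15, 11)) = 13.9284
d((-10, 24), (-7, 21)) = 4.2426 <-- minimum
d((-18, -14), (8, 7)) = 33.4215
d((-18, -14), (28, -1)) = 47.8017
d((-18, -14), (-15, 11)) = 25.1794
d((-18, -14), (-7, 21)) = 36.6879
d((8, 7), (28, -1)) = 21.5407
d((8, 7), (-15, 11)) = 23.3452
d((8, 7), (-7, 21)) = 20.5183
d((28, -1), (-15, 11)) = 44.643
d((28, -1), (-7, 21)) = 41.3401
d((-15, 11), (-7, 21)) = 12.8062

Closest pair: (-10, 24) and (-7, 21) with distance 4.2426

The closest pair is (-10, 24) and (-7, 21) with Euclidean distance 4.2426. For 9 points, brute-force pairwise comparison is shown above. For large n, the divide-and-conquer algorithm (sort by x, recurse on halves, check the dividing strip) achieves O(n log n).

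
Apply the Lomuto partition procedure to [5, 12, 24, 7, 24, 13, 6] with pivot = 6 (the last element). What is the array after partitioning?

Lomuto partition with pivot = 6:

Initial array: [5, 12, 24, 7, 24, 13, 6]

arr[0]=5 <= 6: swap with position 0, array becomes [5, 12, 24, 7, 24, 13, 6]
arr[1]=12 > 6: no swap
arr[2]=24 > 6: no swap
arr[3]=7 > 6: no swap
arr[4]=24 > 6: no swap
arr[5]=13 > 6: no swap

Place pivot at position 1: [5, 6, 24, 7, 24, 13, 12]
Pivot position: 1

After partitioning with pivot 6, the array becomes [5, 6, 24, 7, 24, 13, 12]. The pivot is placed at index 1. All elements to the left of the pivot are <= 6, and all elements to the right are > 6.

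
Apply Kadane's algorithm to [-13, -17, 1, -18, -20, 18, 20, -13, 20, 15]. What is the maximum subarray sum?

Using Kadane's algorithm on [-13, -17, 1, -18, -20, 18, 20, -13, 20, 15]:

Scanning through the array:
Position 1 (value -17): max_ending_here = -17, max_so_far = -13
Position 2 (value 1): max_ending_here = 1, max_so_far = 1
Position 3 (value -18): max_ending_here = -17, max_so_far = 1
Position 4 (value -20): max_ending_here = -20, max_so_far = 1
Position 5 (value 18): max_ending_here = 18, max_so_far = 18
Position 6 (value 20): max_ending_here = 38, max_so_far = 38
Position 7 (value -13): max_ending_here = 25, max_so_far = 38
Position 8 (value 20): max_ending_here = 45, max_so_far = 45
Position 9 (value 15): max_ending_here = 60, max_so_far = 60

Maximum subarray: [18, 20, -13, 20, 15]
Maximum sum: 60

The maximum subarray is [18, 20, -13, 20, 15] with sum 60. This subarray runs from index 5 to index 9.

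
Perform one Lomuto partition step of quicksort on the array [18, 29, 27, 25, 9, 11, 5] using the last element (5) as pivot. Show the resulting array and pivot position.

Lomuto partition with pivot = 5:

Initial array: [18, 29, 27, 25, 9, 11, 5]

arr[0]=18 > 5: no swap
arr[1]=29 > 5: no swap
arr[2]=27 > 5: no swap
arr[3]=25 > 5: no swap
arr[4]=9 > 5: no swap
arr[5]=11 > 5: no swap

Place pivot at position 0: [5, 29, 27, 25, 9, 11, 18]
Pivot position: 0

After partitioning with pivot 5, the array becomes [5, 29, 27, 25, 9, 11, 18]. The pivot is placed at index 0. All elements to the left of the pivot are <= 5, and all elements to the right are > 5.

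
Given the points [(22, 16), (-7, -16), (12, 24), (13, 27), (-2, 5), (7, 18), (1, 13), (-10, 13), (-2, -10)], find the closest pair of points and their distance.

Computing all pairwise distances among 9 points:

d((22, 16), (-7, -16)) = 43.1856
d((22, 16), (12, 24)) = 12.8062
d((22, 16), (13, 27)) = 14.2127
d((22, 16), (-2, 5)) = 26.4008
d((22, 16), (7, 18)) = 15.1327
d((22, 16), (1, 13)) = 21.2132
d((22, 16), (-10, 13)) = 32.1403
d((22, 16), (-2, -10)) = 35.3836
d((-7, -16), (12, 24)) = 44.2832
d((-7, -16), (13, 27)) = 47.4236
d((-7, -16), (-2, 5)) = 21.587
d((-7, -16), (7, 18)) = 36.7696
d((-7, -16), (1, 13)) = 30.0832
d((-7, -16), (-10, 13)) = 29.1548
d((-7, -16), (-2, -10)) = 7.8102
d((12, 24), (13, 27)) = 3.1623 <-- minimum
d((12, 24), (-2, 5)) = 23.6008
d((12, 24), (7, 18)) = 7.8102
d((12, 24), (1, 13)) = 15.5563
d((12, 24), (-10, 13)) = 24.5967
d((12, 24), (-2, -10)) = 36.7696
d((13, 27), (-2, 5)) = 26.6271
d((13, 27), (7, 18)) = 10.8167
d((13, 27), (1, 13)) = 18.4391
d((13, 27), (-10, 13)) = 26.9258
d((13, 27), (-2, -10)) = 39.9249
d((-2, 5), (7, 18)) = 15.8114
d((-2, 5), (1, 13)) = 8.544
d((-2, 5), (-10, 13)) = 11.3137
d((-2, 5), (-2, -10)) = 15.0
d((7, 18), (1, 13)) = 7.8102
d((7, 18), (-10, 13)) = 17.72
d((7, 18), (-2, -10)) = 29.4109
d((1, 13), (-10, 13)) = 11.0
d((1, 13), (-2, -10)) = 23.1948
d((-10, 13), (-2, -10)) = 24.3516

Closest pair: (12, 24) and (13, 27) with distance 3.1623

The closest pair is (12, 24) and (13, 27) with Euclidean distance 3.1623. For 9 points, brute-force pairwise comparison is shown above. For large n, the divide-and-conquer algorithm (sort by x, recurse on halves, check the dividing strip) achieves O(n log n).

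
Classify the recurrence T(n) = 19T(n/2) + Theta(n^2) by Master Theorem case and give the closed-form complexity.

Master Theorem for T(n) = 19T(n/2) + O(n^2):

a = 19, b = 2, c = 2
log_b(a) = log_2(19) = 4.2479

Case 1: c = 2 < log_2(19) = 4.2479
T(n) = O(n^(log_2 19))

For T(n) = 19T(n/2) + O(n^2): log_2(19) = 4.2479. This is Case 1 of the Master Theorem (c < log_b(a), work dominated by leaves), giving O(n^(log_2 19)).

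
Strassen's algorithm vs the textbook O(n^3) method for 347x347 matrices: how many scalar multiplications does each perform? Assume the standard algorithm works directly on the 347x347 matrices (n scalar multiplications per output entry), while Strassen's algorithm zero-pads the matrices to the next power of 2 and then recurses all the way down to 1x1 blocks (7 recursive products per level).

Matrix multiplication for 347x347 matrices:

Strassen's algorithm requires power-of-2 dimensions. Pad 347x347 to 512x512 (next power of 2).

Standard algorithm: 347^3 = 41781923 multiplications
Strassen's algorithm: 7^(log2(512)) = 7^9 = 40353607 multiplications
Savings: 41781923 - 40353607 = 1428316 multiplications

Standard: 41781923 multiplications (347^3). Strassen: 40353607 multiplications (7^9, after padding to 512x512). Strassen reduces 8 recursive multiplications to 7 at each level.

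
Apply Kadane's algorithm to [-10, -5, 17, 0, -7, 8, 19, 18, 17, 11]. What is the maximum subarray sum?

Using Kadane's algorithm on [-10, -5, 17, 0, -7, 8, 19, 18, 17, 11]:

Scanning through the array:
Position 1 (value -5): max_ending_here = -5, max_so_far = -5
Position 2 (value 17): max_ending_here = 17, max_so_far = 17
Position 3 (value 0): max_ending_here = 17, max_so_far = 17
Position 4 (value -7): max_ending_here = 10, max_so_far = 17
Position 5 (value 8): max_ending_here = 18, max_so_far = 18
Position 6 (value 19): max_ending_here = 37, max_so_far = 37
Position 7 (value 18): max_ending_here = 55, max_so_far = 55
Position 8 (value 17): max_ending_here = 72, max_so_far = 72
Position 9 (value 11): max_ending_here = 83, max_so_far = 83

Maximum subarray: [17, 0, -7, 8, 19, 18, 17, 11]
Maximum sum: 83

The maximum subarray is [17, 0, -7, 8, 19, 18, 17, 11] with sum 83. This subarray runs from index 2 to index 9.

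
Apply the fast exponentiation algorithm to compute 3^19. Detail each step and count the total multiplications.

Computing 3^19 by squaring (build up from 3^1; each line after the first costs one multiplication):

3^1 = 3
3^2 = (3^1)^2 = 3^2 = 9
3^4 = (3^2)^2 = 9^2 = 81
3^8 = (3^4)^2 = 81^2 = 6561
3^9 = 3 * 3^8 = 3 * 6561 = 19683
3^18 = (3^9)^2 = 19683^2 = 387420489
3^19 = 3 * 3^18 = 3 * 387420489 = 1162261467

Result: 1162261467
Multiplications needed: 6 (6 lines after 3^1)

3^19 = 1162261467. Using exponentiation by squaring, this requires 6 multiplications. The key idea: if the exponent is even, square the half-power; if odd, multiply by the base once.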